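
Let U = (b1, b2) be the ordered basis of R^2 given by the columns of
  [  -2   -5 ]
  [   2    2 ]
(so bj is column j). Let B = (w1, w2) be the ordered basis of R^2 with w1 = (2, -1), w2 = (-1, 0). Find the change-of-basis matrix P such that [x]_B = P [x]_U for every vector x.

Column j of P is [bj]_B, since P maps U-coordinates to B-coordinates.
Expressing b1 in B: b1 = -2w1 - 2w2, so column 1 of P is (-2, -2).
Doing the same for each bj gives P = [[-2, -2], [-2, 1]].

[[-2, -2], [-2, 1]]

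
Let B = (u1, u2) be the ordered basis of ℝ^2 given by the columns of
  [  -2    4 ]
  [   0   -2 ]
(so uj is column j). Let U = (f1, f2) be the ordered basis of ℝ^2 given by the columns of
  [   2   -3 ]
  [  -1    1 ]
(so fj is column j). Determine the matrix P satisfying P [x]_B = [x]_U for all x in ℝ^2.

Take x = uj: its B-coordinates are the j-th standard unit vector, so P e_j — column j of P — equals [uj]_U.
u1 = 2f1 + 2f2, giving column 1 = (2, 2); repeating for each j gives P = [[2, 2], [2, 0]].

[[2, 2], [2, 0]]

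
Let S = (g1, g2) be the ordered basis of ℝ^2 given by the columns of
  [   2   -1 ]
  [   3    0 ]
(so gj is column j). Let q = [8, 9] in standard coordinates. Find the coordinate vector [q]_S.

[q]_S is the unique c with M c = q, where M has columns g1, g2.
System: 2c_1 - c_2 = 8, 3c_1 + 0c_2 = 9; solving gives c_1 = 3, c_2 = -2.
Check: 3g1 - 2g2 = [8, 9].

[3, -2]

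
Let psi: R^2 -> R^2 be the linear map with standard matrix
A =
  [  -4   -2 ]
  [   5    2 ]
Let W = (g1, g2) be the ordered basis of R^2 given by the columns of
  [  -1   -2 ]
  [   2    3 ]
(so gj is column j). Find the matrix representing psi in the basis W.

[[-2, -2], [1, 0]]

With P the matrix whose columns are g1, g2, [psi]_W = P^(-1) A P.
Column by column: psi(g1) = A g1 = <0, -1>; its W-coordinates <-2, 1> give column 1.
Continuing for each basis vector yields [psi]_W = [[-2, -2], [1, 0]].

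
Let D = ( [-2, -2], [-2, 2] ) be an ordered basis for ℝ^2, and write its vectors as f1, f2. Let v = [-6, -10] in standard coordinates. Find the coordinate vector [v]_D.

[v]_D is the unique c with M c = v, where M has columns f1, f2.
System: -2c_1 - 2c_2 = -6, -2c_1 + 2c_2 = -10; solving gives c_1 = 4, c_2 = -1.
Check: 4f1 - f2 = [-6, -10].

[4, -1]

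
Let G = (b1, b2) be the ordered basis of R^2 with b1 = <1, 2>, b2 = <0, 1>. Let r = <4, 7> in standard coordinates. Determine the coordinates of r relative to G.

[r]_G is the unique c with M c = r, where M has columns b1, b2.
System: c_1 + 0c_2 = 4, 2c_1 + c_2 = 7; solving gives c_1 = 4, c_2 = -1.
Check: 4b1 - b2 = <4, 7>.

<4, -1>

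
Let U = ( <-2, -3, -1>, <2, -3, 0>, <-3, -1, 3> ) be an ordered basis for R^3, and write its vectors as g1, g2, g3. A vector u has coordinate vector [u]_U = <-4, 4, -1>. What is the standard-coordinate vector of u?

The coordinates say u = -4g1 + 4g2 - g3; adding the scaled basis vectors gives <19, 1, 1>.

<19, 1, 1>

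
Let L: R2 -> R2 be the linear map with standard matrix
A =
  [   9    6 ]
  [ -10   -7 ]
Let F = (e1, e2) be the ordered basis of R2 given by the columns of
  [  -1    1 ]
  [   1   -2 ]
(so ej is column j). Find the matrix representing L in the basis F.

[[3, 2], [0, -1]]

Let P have columns e1, e2. Then [L]_F = P^(-1) A P.
Here det P = 1, so P^(-1) is integer; computing A P first and then P^(-1)(A P) gives [[3, 2], [0, -1]].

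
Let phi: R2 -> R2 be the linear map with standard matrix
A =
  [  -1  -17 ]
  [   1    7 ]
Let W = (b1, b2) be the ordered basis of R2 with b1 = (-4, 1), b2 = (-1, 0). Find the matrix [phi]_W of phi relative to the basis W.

[[3, -1], [1, 3]]

Let P have columns b1, b2. Then [phi]_W = P^(-1) A P.
Here det P = 1, so P^(-1) is integer; computing A P first and then P^(-1)(A P) gives [[3, -1], [1, 3]].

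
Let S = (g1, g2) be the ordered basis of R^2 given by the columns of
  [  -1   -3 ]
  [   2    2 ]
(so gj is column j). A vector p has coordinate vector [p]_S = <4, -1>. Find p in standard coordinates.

<-1, 6>

The coordinates say p = 4g1 - g2; adding the scaled basis vectors gives <-1, 6>.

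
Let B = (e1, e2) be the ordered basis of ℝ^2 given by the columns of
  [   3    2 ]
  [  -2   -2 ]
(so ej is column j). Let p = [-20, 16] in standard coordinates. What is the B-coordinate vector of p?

Write p = c_1 e1 + c_2 e2 and solve for the c_i.
System: 3c_1 + 2c_2 = -20, -2c_1 - 2c_2 = 16; solving gives c_1 = -4, c_2 = -4.
Check: -4e1 - 4e2 = [-20, 16].

[-4, -4]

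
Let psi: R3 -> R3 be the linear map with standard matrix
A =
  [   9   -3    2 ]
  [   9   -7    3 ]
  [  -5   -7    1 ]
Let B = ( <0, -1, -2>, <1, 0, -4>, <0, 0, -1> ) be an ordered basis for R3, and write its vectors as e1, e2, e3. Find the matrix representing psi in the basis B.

[[-1, 3, 3], [-1, 1, -2], [1, -1, 3]]

The j-th column of [psi]_B is [psi(ej)]_B.
psi(e1) = A e1 = <-1, 1, 5> = -e1 - e2 + e3, so column 1 is <-1, -1, 1>.
Repeating for e2, e3 and assembling the columns gives [[-1, 3, 3], [-1, 1, -2], [1, -1, 3]].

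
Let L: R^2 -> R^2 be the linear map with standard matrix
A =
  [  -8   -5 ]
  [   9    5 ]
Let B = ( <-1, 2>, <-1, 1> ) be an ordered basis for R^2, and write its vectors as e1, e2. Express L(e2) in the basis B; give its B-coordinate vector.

Compute L(e2) = A e2 = <3, -4> in standard coordinates.
Then write this in B-coordinates: solve for y in y_1 e1 + y_2 e2 = <3, -4>.
This gives y = <-1, -2>, which is column 2 of [L]_B.

<-1, -2>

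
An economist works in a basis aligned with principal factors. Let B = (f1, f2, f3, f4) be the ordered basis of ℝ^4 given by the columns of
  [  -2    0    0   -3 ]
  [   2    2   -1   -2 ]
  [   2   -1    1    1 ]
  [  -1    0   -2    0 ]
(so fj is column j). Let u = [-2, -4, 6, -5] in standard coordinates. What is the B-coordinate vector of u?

[1, -2, 2, 0]

Write u = c_1 f1 + ... + c_4 f4 and solve for the c_i.
Solving this 4x4 system gives c = (1, -2, 2, 0).
Check: f1 - 2f2 + 2f3 + 0·f4 = [-2, -4, 6, -5].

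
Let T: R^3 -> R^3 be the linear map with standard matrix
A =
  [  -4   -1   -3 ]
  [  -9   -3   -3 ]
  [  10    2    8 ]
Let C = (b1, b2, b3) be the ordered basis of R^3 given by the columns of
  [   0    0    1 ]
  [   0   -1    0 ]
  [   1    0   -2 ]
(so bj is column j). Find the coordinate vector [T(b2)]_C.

Compute T(b2) = A b2 = <1, 3, -2> in standard coordinates.
Then write this in C-coordinates: solve for y in y_1 b1 + ... + y_3 b3 = <1, 3, -2>.
This gives y = <0, -3, 1>, which is column 2 of [T]_C.

<0, -3, 1>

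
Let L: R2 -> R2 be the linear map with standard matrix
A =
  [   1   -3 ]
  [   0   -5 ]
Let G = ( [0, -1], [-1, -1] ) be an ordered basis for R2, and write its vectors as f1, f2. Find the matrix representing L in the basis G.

The j-th column of [L]_G is [L(fj)]_G.
L(f1) = A f1 = [3, 5] = -2f1 - 3f2, so column 1 is [-2, -3].
Repeating for f2 and assembling the columns gives [[-2, -3], [-3, -2]].

[[-2, -3], [-3, -2]]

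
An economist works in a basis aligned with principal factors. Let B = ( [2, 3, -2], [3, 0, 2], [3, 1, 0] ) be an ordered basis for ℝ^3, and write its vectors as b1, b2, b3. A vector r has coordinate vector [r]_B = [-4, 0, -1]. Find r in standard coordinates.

The coordinates say r = -4b1 + 0·b2 - b3; adding the scaled basis vectors gives [-11, -13, 8].

[-11, -13, 8]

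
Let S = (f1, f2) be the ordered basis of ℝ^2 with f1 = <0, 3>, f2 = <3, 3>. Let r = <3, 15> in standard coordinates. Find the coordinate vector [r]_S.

[r]_S is the unique c with M c = r, where M has columns f1, f2.
System: 0c_1 + 3c_2 = 3, 3c_1 + 3c_2 = 15; solving gives c_1 = 4, c_2 = 1.
Check: 4f1 + f2 = <3, 15>.

<4, 1>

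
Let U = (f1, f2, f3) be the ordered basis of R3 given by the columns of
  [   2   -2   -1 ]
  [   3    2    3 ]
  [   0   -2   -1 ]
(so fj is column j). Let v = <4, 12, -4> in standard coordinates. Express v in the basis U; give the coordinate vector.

<4, 3, -2>

[v]_U is the unique c with M c = v, where M has columns f1, ..., f3.
Row-reducing the augmented matrix [M | v] gives c = (4, 3, -2).
Check: 4f1 + 3f2 - 2f3 = <4, 12, -4>.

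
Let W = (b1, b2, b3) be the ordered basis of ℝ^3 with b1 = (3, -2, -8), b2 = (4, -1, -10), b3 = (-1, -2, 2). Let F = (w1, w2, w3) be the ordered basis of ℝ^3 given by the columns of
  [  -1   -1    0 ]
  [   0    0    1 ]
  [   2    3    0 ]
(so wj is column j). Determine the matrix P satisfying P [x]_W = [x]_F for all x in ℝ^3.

Let M have columns bj and N have columns wj. Then for every x, N [x]_F = x = M [x]_W, so P = N^(-1) M.
Since det N = 1, N^(-1) has integer entries; multiplying gives P = [[-1, -2, 1], [-2, -2, 0], [-2, -1, -2]].

[[-1, -2, 1], [-2, -2, 0], [-2, -1, -2]]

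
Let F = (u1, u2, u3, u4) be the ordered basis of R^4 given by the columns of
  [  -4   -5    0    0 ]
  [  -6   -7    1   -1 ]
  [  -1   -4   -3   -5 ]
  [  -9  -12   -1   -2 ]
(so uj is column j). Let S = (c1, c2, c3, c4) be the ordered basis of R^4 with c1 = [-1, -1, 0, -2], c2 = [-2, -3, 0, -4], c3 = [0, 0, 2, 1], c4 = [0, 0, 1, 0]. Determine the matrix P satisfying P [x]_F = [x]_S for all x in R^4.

Take x = uj: its F-coordinates are the j-th standard unit vector, so P e_j — column j of P — equals [uj]_S.
u1 = 0·c1 + 2c2 - c3 + c4, giving column 1 = [0, 2, -1, 1]; repeating for each j gives P = [[0, 1, 2, -2], [2, 2, -1, 1], [-1, -2, -1, -2], [1, 0, -1, -1]].

[[0, 1, 2, -2], [2, 2, -1, 1], [-1, -2, -1, -2], [1, 0, -1, -1]]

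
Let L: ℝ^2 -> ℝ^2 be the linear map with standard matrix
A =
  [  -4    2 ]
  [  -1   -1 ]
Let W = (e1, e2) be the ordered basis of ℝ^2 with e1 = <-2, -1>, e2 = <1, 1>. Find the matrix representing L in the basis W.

With P the matrix whose columns are e1, e2, [L]_W = P^(-1) A P.
Column by column: L(e1) = A e1 = <6, 3>; its W-coordinates <-3, 0> give column 1.
Continuing for each basis vector yields [L]_W = [[-3, 0], [0, -2]].

[[-3, 0], [0, -2]]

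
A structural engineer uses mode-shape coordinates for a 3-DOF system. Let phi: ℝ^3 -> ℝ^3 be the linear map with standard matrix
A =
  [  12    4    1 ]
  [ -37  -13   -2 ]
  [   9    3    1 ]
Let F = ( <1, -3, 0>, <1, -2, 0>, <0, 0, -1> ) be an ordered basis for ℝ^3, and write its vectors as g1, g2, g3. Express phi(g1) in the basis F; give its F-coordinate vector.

<-2, 2, 0>

Column 1 of [phi]_F is the F-coordinate vector of phi(g1).
In standard coordinates phi(g1) = A g1 = <0, 2, 0>.
Converting to F: <0, 2, 0> = -2g1 + 2g2 + 0·g3, so the coordinate vector is <-2, 2, 0>.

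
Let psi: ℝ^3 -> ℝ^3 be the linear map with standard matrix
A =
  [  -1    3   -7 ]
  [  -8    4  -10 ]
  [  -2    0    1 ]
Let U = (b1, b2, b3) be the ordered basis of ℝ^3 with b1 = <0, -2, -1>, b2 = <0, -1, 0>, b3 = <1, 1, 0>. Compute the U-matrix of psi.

[[1, 0, 2], [-3, 1, 2], [1, -3, 2]]

The j-th column of [psi]_U is [psi(bj)]_U.
psi(b1) = A b1 = <1, 2, -1> = b1 - 3b2 + b3, so column 1 is <1, -3, 1>.
Repeating for b2, b3 and assembling the columns gives [[1, 0, 2], [-3, 1, 2], [1, -3, 2]].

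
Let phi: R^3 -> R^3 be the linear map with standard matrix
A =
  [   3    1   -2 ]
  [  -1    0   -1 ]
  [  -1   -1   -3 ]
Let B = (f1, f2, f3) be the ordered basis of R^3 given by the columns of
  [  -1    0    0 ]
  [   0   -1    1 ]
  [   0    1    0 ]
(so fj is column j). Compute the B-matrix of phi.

The j-th column of [phi]_B is [phi(fj)]_B.
phi(f1) = A f1 = (-3, 1, 1) = 3f1 + f2 + 2f3, so column 1 is (3, 1, 2).
Repeating for f2, f3 and assembling the columns gives [[3, 3, -1], [1, -2, -1], [2, -3, -1]].

[[3, 3, -1], [1, -2, -1], [2, -3, -1]]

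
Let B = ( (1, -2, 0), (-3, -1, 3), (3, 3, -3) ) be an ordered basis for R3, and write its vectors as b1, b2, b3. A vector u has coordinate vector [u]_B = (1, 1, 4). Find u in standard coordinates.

The coordinates say u = b1 + b2 + 4b3; adding the scaled basis vectors gives (10, 9, -9).

(10, 9, -9)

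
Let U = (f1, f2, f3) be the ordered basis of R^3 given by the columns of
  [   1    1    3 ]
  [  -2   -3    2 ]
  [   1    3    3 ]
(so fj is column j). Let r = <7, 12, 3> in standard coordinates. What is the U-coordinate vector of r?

<0, -2, 3>

We seek scalars with c_1 f1 + ... + c_3 f3 = r; equivalently solve M c = r where the columns of M are f1, ..., f3.
Solving this 3x3 system gives c = (0, -2, 3).
Check: 0·f1 - 2f2 + 3f3 = <7, 12, 3>.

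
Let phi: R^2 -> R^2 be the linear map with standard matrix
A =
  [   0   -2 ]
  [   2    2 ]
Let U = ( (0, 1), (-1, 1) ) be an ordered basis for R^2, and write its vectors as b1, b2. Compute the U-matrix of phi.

The j-th column of [phi]_U is [phi(bj)]_U.
phi(b1) = A b1 = (-2, 2) = 0·b1 + 2b2, so column 1 is (0, 2).
Repeating for b2 and assembling the columns gives [[0, -2], [2, 2]].

[[0, -2], [2, 2]]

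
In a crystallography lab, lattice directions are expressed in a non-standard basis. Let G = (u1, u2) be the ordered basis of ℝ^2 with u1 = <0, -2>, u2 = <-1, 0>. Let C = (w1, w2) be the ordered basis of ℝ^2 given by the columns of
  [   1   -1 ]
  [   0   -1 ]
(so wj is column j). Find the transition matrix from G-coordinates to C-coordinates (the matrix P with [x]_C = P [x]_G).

Let M have columns uj and N have columns wj. Then for every x, N [x]_C = x = M [x]_G, so P = N^(-1) M.
Since det N = -1, N^(-1) has integer entries; multiplying gives P = [[2, -1], [2, 0]].

[[2, -1], [2, 0]]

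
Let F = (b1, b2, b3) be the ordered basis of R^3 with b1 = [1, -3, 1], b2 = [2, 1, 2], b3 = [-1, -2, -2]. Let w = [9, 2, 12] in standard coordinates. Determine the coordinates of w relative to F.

[2, 2, -3]

[w]_F is the unique c with M c = w, where M has columns b1, ..., b3.
Solving this 3x3 system gives c = (2, 2, -3).
Check: 2b1 + 2b2 - 3b3 = [9, 2, 12].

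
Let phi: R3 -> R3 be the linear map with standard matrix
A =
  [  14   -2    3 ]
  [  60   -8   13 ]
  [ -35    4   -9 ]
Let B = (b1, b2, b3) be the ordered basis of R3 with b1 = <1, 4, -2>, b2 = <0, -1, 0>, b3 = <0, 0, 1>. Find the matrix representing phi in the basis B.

[[0, 2, 3], [-2, 0, -1], [-1, 0, -3]]

Let P have columns b1, ..., b3. Then [phi]_B = P^(-1) A P.
Here det P = -1, so P^(-1) is integer; computing A P first and then P^(-1)(A P) gives [[0, 2, 3], [-2, 0, -1], [-1, 0, -3]].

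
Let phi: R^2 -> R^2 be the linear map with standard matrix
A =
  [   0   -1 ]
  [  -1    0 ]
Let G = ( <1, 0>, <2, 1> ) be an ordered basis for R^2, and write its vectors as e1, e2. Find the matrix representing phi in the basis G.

With P the matrix whose columns are e1, e2, [phi]_G = P^(-1) A P.
Column by column: phi(e1) = A e1 = <0, -1>; its G-coordinates <2, -1> give column 1.
Continuing for each basis vector yields [phi]_G = [[2, 3], [-1, -2]].

[[2, 3], [-1, -2]]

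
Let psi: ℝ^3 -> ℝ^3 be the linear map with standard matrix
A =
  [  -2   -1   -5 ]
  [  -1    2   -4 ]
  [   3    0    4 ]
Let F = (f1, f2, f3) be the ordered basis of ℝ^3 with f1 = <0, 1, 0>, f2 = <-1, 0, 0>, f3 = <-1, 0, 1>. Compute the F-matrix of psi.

With P the matrix whose columns are f1, ..., f3, [psi]_F = P^(-1) A P.
Column by column: psi(f1) = A f1 = <-1, 2, 0>; its F-coordinates <2, 1, 0> give column 1.
Continuing for each basis vector yields [psi]_F = [[2, 1, -3], [1, 1, 2], [0, -3, 1]].

[[2, 1, -3], [1, 1, 2], [0, -3, 1]]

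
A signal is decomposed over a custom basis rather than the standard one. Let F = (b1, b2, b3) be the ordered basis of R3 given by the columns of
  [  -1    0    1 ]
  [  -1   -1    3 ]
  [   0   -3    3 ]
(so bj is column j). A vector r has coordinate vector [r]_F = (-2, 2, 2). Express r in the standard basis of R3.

r = M [r]_F, where M has columns b1, ..., b3.
Carrying out the matrix-vector product, r = (4, 6, 0).

(4, 6, 0)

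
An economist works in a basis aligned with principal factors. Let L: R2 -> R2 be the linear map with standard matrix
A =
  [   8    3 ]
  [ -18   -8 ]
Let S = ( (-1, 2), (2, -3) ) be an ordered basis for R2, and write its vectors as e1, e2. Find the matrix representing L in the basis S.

[[-2, -3], [-2, 2]]

Let P have columns e1, e2. Then [L]_S = P^(-1) A P.
Here det P = -1, so P^(-1) is integer; computing A P first and then P^(-1)(A P) gives [[-2, -3], [-2, 2]].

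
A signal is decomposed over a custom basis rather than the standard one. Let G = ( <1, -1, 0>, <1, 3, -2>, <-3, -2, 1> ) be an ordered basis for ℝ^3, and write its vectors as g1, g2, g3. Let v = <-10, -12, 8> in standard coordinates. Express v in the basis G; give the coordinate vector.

<-1, -3, 2>

[v]_G is the unique c with M c = v, where M has columns g1, ..., g3.
Solving this 3x3 system gives c = (-1, -3, 2).
Check: -g1 - 3g2 + 2g3 = <-10, -12, 8>.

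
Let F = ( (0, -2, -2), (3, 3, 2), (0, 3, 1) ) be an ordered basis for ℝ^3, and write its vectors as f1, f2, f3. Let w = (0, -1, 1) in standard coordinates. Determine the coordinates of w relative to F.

We seek scalars with c_1 f1 + ... + c_3 f3 = w; equivalently solve M c = w where the columns of M are f1, ..., f3.
Solving this 3x3 system gives c = (-1, 0, -1).
Check: -f1 + 0·f2 - f3 = (0, -1, 1).

(-1, 0, -1)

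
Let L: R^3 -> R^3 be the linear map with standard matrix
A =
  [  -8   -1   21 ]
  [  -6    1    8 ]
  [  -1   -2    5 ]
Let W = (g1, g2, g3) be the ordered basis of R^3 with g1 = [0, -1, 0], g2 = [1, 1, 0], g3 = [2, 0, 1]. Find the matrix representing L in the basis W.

Let P have columns g1, ..., g3. Then [L]_W = P^(-1) A P.
Here det P = 1, so P^(-1) is integer; computing A P first and then P^(-1)(A P) gives [[-2, 2, 3], [-3, -3, -1], [2, -3, 3]].

[[-2, 2, 3], [-3, -3, -1], [2, -3, 3]]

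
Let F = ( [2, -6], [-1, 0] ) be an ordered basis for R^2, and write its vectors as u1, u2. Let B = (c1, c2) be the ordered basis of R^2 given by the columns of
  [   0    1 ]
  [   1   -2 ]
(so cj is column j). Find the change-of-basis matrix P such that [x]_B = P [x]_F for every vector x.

Column j of P is [uj]_B, since P maps F-coordinates to B-coordinates.
Expressing u1 in B: u1 = -2c1 + 2c2, so column 1 of P is [-2, 2].
Doing the same for each uj gives P = [[-2, -2], [2, -1]].

[[-2, -2], [2, -1]]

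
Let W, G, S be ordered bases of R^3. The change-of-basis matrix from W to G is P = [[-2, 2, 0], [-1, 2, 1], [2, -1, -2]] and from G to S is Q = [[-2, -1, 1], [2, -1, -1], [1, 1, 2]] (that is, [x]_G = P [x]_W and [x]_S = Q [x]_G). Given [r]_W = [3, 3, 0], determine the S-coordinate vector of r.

[0, -6, 9]

Apply P to get G-coordinates [0, 3, 3], then Q to get S-coordinates.
The result is [r]_S = [0, -6, 9].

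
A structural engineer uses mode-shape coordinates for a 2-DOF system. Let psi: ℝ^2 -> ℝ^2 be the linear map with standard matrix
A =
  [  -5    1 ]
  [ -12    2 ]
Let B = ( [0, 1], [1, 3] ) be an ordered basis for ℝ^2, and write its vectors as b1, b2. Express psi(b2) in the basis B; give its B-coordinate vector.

Column 2 of [psi]_B is the B-coordinate vector of psi(b2).
In standard coordinates psi(b2) = A b2 = [-2, -6].
Converting to B: [-2, -6] = 0·b1 - 2b2, so the coordinate vector is [0, -2].

[0, -2]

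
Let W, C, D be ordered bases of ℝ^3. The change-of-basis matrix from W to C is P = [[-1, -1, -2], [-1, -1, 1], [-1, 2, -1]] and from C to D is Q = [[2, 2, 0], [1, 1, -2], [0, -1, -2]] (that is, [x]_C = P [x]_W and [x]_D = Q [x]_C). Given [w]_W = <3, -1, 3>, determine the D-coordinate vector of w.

First [w]_C = P [w]_W = <-8, 1, -8>.
Then [w]_D = Q [w]_C = <-14, 9, 15>.

<-14, 9, 15>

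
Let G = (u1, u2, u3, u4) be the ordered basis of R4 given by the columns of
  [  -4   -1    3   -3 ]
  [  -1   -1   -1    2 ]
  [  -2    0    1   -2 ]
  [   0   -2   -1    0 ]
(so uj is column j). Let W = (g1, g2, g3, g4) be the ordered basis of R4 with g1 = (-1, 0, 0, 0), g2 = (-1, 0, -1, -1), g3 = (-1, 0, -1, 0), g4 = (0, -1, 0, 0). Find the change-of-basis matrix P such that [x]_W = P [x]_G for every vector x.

Let M have columns uj and N have columns gj. Then for every x, N [x]_W = x = M [x]_G, so P = N^(-1) M.
Since det N = -1, N^(-1) has integer entries; multiplying gives P = [[2, 1, -2, 1], [0, 2, 1, 0], [2, -2, -2, 2], [1, 1, 1, -2]].

[[2, 1, -2, 1], [0, 2, 1, 0], [2, -2, -2, 2], [1, 1, 1, -2]]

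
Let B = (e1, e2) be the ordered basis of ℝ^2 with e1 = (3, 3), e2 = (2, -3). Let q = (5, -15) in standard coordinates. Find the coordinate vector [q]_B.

(-1, 4)

We seek scalars with c_1 e1 + c_2 e2 = q; equivalently solve M c = q where the columns of M are e1, e2.
System: 3c_1 + 2c_2 = 5, 3c_1 - 3c_2 = -15; solving gives c_1 = -1, c_2 = 4.
Check: -e1 + 4e2 = (5, -15).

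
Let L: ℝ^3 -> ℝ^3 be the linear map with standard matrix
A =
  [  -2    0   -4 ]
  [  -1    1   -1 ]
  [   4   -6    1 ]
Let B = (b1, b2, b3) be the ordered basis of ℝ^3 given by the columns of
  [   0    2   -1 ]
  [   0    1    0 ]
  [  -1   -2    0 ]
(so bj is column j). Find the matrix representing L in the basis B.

[[-1, -2, 2], [1, 1, 1], [-2, -2, 0]]

With P the matrix whose columns are b1, ..., b3, [L]_B = P^(-1) A P.
Column by column: L(b1) = A b1 = <4, 1, -1>; its B-coordinates <-1, 1, -2> give column 1.
Continuing for each basis vector yields [L]_B = [[-1, -2, 2], [1, 1, 1], [-2, -2, 0]].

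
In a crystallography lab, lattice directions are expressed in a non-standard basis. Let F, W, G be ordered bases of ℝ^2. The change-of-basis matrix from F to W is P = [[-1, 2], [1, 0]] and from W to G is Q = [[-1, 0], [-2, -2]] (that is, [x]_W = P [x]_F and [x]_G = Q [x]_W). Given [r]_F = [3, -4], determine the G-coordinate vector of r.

First [r]_W = P [r]_F = [-11, 3].
Then [r]_G = Q [r]_W = [11, 16].

[11, 16]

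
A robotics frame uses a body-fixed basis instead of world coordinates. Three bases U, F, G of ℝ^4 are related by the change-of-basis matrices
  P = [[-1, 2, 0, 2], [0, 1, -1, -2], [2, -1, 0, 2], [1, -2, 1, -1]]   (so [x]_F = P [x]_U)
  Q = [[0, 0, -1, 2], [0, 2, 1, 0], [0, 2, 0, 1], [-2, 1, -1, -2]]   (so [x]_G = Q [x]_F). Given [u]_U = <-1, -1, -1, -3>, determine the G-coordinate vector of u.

<13, 5, 15, 21>

Apply P to get F-coordinates <-7, 6, -7, 3>, then Q to get G-coordinates.
The result is [u]_G = <13, 5, 15, 21>.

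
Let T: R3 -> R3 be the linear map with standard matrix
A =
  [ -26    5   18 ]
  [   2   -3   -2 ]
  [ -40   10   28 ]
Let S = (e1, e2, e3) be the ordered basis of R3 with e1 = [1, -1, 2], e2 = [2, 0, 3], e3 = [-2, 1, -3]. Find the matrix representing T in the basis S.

[[-3, 2, 3], [2, 0, 2], [-2, 0, 2]]

Let P have columns e1, ..., e3. Then [T]_S = P^(-1) A P.
Here det P = 1, so P^(-1) is integer; computing A P first and then P^(-1)(A P) gives [[-3, 2, 3], [2, 0, 2], [-2, 0, 2]].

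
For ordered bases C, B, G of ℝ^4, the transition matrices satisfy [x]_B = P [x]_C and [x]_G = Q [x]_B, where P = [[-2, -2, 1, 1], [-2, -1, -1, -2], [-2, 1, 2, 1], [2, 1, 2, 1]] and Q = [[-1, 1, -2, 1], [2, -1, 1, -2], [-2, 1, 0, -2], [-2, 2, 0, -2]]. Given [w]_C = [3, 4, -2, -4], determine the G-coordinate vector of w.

Composing the changes, [w]_G = Q P [w]_C.
Q P = [[6, 0, -4, -4], [-8, -4, 1, 3], [-2, 1, -7, -6], [-4, 0, -8, -8]]; applying this to [3, 4, -2, -4] gives [42, -54, 36, 36].

[42, -54, 36, 36]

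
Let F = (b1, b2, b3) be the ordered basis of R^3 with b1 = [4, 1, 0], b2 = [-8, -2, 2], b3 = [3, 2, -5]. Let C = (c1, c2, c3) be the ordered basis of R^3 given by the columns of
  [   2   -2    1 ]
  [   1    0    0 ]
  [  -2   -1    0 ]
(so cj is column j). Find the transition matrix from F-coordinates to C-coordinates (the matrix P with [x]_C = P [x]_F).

Take x = bj: its F-coordinates are the j-th standard unit vector, so P e_j — column j of P — equals [bj]_C.
b1 = c1 - 2c2 - 2c3, giving column 1 = [1, -2, -2]; repeating for each j gives P = [[1, -2, 2], [-2, 2, 1], [-2, 0, 1]].

[[1, -2, 2], [-2, 2, 1], [-2, 0, 1]]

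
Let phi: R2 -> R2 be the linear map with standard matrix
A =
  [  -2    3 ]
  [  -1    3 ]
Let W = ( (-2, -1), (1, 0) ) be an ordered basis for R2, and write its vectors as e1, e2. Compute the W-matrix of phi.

The j-th column of [phi]_W is [phi(ej)]_W.
phi(e1) = A e1 = (1, -1) = e1 + 3e2, so column 1 is (1, 3).
Repeating for e2 and assembling the columns gives [[1, 1], [3, 0]].

[[1, 1], [3, 0]]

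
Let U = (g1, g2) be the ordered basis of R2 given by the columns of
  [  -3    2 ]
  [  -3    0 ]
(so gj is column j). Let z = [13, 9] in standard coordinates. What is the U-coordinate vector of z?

Write z = c_1 g1 + c_2 g2 and solve for the c_i.
System: -3c_1 + 2c_2 = 13, -3c_1 + 0c_2 = 9; solving gives c_1 = -3, c_2 = 2.
Check: -3g1 + 2g2 = [13, 9].

[-3, 2]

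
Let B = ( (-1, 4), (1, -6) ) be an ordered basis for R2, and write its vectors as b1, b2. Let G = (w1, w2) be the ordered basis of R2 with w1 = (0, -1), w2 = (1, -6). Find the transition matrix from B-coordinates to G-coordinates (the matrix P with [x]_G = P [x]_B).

[[2, 0], [-1, 1]]

Take x = bj: its B-coordinates are the j-th standard unit vector, so P e_j — column j of P — equals [bj]_G.
b1 = 2w1 - w2, giving column 1 = (2, -1); repeating for each j gives P = [[2, 0], [-1, 1]].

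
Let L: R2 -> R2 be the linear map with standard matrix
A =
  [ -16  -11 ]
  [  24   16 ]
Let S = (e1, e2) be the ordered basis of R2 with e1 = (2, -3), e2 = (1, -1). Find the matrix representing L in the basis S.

With P the matrix whose columns are e1, e2, [L]_S = P^(-1) A P.
Column by column: L(e1) = A e1 = (1, 0); its S-coordinates (-1, 3) give column 1.
Continuing for each basis vector yields [L]_S = [[-1, -3], [3, 1]].

[[-1, -3], [3, 1]]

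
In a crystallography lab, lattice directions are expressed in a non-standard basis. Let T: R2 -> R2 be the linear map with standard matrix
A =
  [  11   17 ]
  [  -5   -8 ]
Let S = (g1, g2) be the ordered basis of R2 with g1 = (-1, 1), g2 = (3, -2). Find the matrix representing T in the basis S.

[[3, 1], [3, 0]]

With P the matrix whose columns are g1, g2, [T]_S = P^(-1) A P.
Column by column: T(g1) = A g1 = (6, -3); its S-coordinates (3, 3) give column 1.
Continuing for each basis vector yields [T]_S = [[3, 1], [3, 0]].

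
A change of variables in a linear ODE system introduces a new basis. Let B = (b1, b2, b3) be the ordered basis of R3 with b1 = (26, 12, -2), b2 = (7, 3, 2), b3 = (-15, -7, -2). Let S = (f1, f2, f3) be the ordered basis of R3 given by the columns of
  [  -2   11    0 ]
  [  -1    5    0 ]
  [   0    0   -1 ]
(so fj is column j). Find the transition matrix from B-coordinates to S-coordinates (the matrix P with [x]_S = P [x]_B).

[[-2, 2, 2], [2, 1, -1], [2, -2, 2]]

Column j of P is [bj]_S, since P maps B-coordinates to S-coordinates.
Expressing b1 in S: b1 = -2f1 + 2f2 + 2f3, so column 1 of P is (-2, 2, 2).
Doing the same for each bj gives P = [[-2, 2, 2], [2, 1, -1], [2, -2, 2]].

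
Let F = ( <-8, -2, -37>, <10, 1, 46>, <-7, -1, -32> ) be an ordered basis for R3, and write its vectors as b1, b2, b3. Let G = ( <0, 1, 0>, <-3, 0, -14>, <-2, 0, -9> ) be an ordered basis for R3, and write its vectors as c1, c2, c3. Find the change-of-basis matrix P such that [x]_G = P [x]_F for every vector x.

Take x = bj: its F-coordinates are the j-th standard unit vector, so P e_j — column j of P — equals [bj]_G.
b1 = -2c1 + 2c2 + c3, giving column 1 = <-2, 2, 1>; repeating for each j gives P = [[-2, 1, -1], [2, -2, 1], [1, -2, 2]].

[[-2, 1, -1], [2, -2, 1], [1, -2, 2]]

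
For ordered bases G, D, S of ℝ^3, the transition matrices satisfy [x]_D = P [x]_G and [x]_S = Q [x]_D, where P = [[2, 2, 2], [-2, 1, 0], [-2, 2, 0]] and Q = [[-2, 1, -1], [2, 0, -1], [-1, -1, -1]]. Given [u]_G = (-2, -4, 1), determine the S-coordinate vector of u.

Composing the changes, [u]_S = Q P [u]_G.
Q P = [[-4, -5, -4], [6, 2, 4], [2, -5, -2]]; applying this to (-2, -4, 1) gives (24, -16, 14).

(24, -16, 14)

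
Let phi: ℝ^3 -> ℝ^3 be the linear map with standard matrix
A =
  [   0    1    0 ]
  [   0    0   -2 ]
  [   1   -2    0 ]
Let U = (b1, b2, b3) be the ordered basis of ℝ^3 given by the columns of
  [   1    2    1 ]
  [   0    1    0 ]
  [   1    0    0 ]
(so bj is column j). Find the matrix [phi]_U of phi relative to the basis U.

With P the matrix whose columns are b1, ..., b3, [phi]_U = P^(-1) A P.
Column by column: phi(b1) = A b1 = (0, -2, 1); its U-coordinates (1, -2, 3) give column 1.
Continuing for each basis vector yields [phi]_U = [[1, 0, 1], [-2, 0, 0], [3, 1, -1]].

[[1, 0, 1], [-2, 0, 0], [3, 1, -1]]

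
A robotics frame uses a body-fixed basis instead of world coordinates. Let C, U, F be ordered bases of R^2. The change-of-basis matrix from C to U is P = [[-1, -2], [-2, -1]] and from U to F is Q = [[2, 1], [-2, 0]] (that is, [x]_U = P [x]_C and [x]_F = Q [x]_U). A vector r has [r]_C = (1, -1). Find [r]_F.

(1, -2)

Apply P to get U-coordinates (1, -1), then Q to get F-coordinates.
The result is [r]_F = (1, -2).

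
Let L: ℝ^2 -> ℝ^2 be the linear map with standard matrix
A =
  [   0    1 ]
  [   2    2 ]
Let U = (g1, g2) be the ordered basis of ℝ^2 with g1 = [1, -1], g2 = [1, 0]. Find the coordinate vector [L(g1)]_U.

Column 1 of [L]_U is the U-coordinate vector of L(g1).
In standard coordinates L(g1) = A g1 = [-1, 0].
Converting to U: [-1, 0] = 0·g1 - g2, so the coordinate vector is [0, -1].

[0, -1]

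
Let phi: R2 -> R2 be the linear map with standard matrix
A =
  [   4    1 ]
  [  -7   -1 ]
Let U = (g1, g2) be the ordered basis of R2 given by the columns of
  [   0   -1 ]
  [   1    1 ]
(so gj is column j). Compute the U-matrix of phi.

[[0, 3], [-1, 3]]

With P the matrix whose columns are g1, g2, [phi]_U = P^(-1) A P.
Column by column: phi(g1) = A g1 = (1, -1); its U-coordinates (0, -1) give column 1.
Continuing for each basis vector yields [phi]_U = [[0, 3], [-1, 3]].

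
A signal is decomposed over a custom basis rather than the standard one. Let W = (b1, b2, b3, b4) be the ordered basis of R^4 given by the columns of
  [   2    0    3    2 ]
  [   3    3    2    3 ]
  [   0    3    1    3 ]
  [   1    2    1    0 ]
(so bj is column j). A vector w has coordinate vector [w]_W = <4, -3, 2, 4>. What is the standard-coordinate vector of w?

<22, 19, 5, 0>

By definition w = 4b1 - 3b2 + 2b3 + 4b4.
Summing componentwise gives <22, 19, 5, 0>.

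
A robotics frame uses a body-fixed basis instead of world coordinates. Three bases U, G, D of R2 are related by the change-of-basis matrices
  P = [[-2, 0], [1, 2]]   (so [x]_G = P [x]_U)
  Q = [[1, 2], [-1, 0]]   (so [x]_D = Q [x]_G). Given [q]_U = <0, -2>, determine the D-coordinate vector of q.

<-8, 0>

First [q]_G = P [q]_U = <0, -4>.
Then [q]_D = Q [q]_G = <-8, 0>.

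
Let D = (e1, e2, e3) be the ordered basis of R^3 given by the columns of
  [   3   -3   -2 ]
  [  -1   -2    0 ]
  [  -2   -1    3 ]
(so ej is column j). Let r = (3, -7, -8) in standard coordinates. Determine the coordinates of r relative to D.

(3, 2, 0)

We seek scalars with c_1 e1 + ... + c_3 e3 = r; equivalently solve M c = r where the columns of M are e1, ..., e3.
Solving this 3x3 system gives c = (3, 2, 0).
Check: 3e1 + 2e2 + 0·e3 = (3, -7, -8).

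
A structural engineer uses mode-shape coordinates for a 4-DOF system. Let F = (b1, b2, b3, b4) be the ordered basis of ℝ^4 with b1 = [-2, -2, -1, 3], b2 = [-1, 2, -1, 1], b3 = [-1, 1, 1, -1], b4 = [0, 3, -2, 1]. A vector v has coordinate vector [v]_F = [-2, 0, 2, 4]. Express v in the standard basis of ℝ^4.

By definition v = -2b1 + 0·b2 + 2b3 + 4b4.
Summing componentwise gives [2, 18, -4, -4].

[2, 18, -4, -4]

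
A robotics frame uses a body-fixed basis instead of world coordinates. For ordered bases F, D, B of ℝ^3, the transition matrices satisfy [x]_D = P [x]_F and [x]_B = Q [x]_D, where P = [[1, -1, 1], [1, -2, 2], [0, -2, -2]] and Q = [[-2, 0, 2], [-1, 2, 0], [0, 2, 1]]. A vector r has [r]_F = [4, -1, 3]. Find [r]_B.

First [r]_D = P [r]_F = [8, 12, -4].
Then [r]_B = Q [r]_D = [-24, 16, 20].

[-24, 16, 20]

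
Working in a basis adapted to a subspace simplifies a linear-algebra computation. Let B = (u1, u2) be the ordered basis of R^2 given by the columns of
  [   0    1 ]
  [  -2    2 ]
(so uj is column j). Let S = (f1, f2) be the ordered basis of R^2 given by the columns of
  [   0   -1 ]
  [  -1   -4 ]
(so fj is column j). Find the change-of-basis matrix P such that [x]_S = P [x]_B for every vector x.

[[2, 2], [0, -1]]

Let M have columns uj and N have columns fj. Then for every x, N [x]_S = x = M [x]_B, so P = N^(-1) M.
Since det N = -1, N^(-1) has integer entries; multiplying gives P = [[2, 2], [0, -1]].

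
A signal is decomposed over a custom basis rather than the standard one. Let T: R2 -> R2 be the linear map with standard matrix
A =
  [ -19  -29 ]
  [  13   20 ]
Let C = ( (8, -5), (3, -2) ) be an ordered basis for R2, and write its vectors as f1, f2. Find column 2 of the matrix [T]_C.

Compute T(f2) = A f2 = (1, -1) in standard coordinates.
Then write this in C-coordinates: solve for y in y_1 f1 + y_2 f2 = (1, -1).
This gives y = (-1, 3), which is column 2 of [T]_C.

(-1, 3)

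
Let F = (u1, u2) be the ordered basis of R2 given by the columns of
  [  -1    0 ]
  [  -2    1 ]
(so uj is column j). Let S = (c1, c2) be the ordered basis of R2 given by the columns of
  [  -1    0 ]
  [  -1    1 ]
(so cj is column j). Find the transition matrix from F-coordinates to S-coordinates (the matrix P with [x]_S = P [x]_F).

Take x = uj: its F-coordinates are the j-th standard unit vector, so P e_j — column j of P — equals [uj]_S.
u1 = c1 - c2, giving column 1 = [1, -1]; repeating for each j gives P = [[1, 0], [-1, 1]].

[[1, 0], [-1, 1]]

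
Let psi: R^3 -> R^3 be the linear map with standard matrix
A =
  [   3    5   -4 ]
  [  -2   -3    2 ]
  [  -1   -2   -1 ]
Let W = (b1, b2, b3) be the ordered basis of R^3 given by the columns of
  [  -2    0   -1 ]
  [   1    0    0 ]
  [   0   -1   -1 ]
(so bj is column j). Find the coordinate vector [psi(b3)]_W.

[0, -1, -1]

Compute psi(b3) = A b3 = [1, 0, 2] in standard coordinates.
Then write this in W-coordinates: solve for y in y_1 b1 + ... + y_3 b3 = [1, 0, 2].
This gives y = [0, -1, -1], which is column 3 of [psi]_W.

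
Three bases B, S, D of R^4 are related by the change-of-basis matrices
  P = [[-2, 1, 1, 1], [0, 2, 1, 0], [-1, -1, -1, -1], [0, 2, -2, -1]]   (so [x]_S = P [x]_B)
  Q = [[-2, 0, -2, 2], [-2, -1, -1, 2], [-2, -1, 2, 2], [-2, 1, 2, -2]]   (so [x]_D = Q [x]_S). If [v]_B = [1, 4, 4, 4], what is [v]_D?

[-2, -27, -66, -26]

Apply P to get S-coordinates [10, 12, -13, -4], then Q to get D-coordinates.
The result is [v]_D = [-2, -27, -66, -26].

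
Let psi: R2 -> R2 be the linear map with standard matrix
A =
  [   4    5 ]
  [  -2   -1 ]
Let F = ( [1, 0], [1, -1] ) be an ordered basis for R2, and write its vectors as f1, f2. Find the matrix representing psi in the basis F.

[[2, -2], [2, 1]]

Let P have columns f1, f2. Then [psi]_F = P^(-1) A P.
Here det P = -1, so P^(-1) is integer; computing A P first and then P^(-1)(A P) gives [[2, -2], [2, 1]].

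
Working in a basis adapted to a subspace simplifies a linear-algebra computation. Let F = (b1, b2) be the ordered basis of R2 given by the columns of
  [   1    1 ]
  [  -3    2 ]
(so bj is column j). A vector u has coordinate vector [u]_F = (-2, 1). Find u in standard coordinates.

(-1, 8)

The coordinates say u = -2b1 + b2; adding the scaled basis vectors gives (-1, 8).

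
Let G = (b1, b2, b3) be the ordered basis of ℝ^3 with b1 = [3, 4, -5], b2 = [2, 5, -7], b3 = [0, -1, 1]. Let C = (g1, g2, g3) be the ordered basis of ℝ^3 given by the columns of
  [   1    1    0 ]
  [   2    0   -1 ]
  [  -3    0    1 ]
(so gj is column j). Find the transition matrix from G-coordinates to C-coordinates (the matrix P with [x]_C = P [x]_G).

Column j of P is [bj]_C, since P maps G-coordinates to C-coordinates.
Expressing b1 in C: b1 = g1 + 2g2 - 2g3, so column 1 of P is [1, 2, -2].
Doing the same for each bj gives P = [[1, 2, 0], [2, 0, 0], [-2, -1, 1]].

[[1, 2, 0], [2, 0, 0], [-2, -1, 1]]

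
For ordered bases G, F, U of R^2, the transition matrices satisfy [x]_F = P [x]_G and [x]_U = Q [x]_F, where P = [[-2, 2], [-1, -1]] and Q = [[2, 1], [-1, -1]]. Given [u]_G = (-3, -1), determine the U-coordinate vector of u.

(12, -8)

Composing the changes, [u]_U = Q P [u]_G.
Q P = [[-5, 3], [3, -1]]; applying this to (-3, -1) gives (12, -8).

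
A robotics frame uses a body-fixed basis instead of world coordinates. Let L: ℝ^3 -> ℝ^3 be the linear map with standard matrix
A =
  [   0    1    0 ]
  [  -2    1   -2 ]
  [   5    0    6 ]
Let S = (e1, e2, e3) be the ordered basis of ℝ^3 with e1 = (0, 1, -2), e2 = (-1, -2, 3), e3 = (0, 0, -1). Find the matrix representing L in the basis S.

[[3, -2, 2], [-1, 2, 0], [3, -3, 2]]

With P the matrix whose columns are e1, ..., e3, [L]_S = P^(-1) A P.
Column by column: L(e1) = A e1 = (1, 5, -12); its S-coordinates (3, -1, 3) give column 1.
Continuing for each basis vector yields [L]_S = [[3, -2, 2], [-1, 2, 0], [3, -3, 2]].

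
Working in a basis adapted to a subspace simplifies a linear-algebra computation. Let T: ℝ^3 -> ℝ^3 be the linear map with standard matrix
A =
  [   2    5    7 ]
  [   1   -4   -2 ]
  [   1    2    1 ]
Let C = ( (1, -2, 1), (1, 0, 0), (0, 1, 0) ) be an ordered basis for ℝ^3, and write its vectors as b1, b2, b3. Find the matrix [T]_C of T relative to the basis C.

Let P have columns b1, ..., b3. Then [T]_C = P^(-1) A P.
Here det P = 1, so P^(-1) is integer; computing A P first and then P^(-1)(A P) gives [[-2, 1, 2], [1, 1, 3], [3, 3, 0]].

[[-2, 1, 2], [1, 1, 3], [3, 3, 0]]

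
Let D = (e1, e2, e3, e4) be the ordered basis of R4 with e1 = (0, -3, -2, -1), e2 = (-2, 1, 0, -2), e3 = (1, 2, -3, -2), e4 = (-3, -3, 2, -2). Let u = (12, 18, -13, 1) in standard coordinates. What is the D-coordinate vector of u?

(-1, 0, 3, -3)

We seek scalars with c_1 e1 + ... + c_4 e4 = u; equivalently solve M c = u where the columns of M are e1, ..., e4.
Solving this 4x4 system gives c = (-1, 0, 3, -3).
Check: -e1 + 0·e2 + 3e3 - 3e4 = (12, 18, -13, 1).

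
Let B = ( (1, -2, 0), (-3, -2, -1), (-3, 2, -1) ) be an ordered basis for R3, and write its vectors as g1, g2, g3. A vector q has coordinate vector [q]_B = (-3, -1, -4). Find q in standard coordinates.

q = M [q]_B, where M has columns g1, ..., g3.
Carrying out the matrix-vector product, q = (12, 0, 5).

(12, 0, 5)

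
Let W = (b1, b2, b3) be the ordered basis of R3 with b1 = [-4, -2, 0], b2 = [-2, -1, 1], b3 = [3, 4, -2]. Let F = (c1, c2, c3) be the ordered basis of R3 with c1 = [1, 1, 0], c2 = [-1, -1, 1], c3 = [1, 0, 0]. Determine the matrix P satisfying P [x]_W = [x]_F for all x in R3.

[[-2, 0, 2], [0, 1, -2], [-2, -1, -1]]

Let M have columns bj and N have columns cj. Then for every x, N [x]_F = x = M [x]_W, so P = N^(-1) M.
Since det N = 1, N^(-1) has integer entries; multiplying gives P = [[-2, 0, 2], [0, 1, -2], [-2, -1, -1]].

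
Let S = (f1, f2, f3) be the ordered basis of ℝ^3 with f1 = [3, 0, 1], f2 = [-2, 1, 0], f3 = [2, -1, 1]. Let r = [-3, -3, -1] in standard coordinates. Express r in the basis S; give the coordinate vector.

[-3, -1, 2]

Write r = c_1 f1 + ... + c_3 f3 and solve for the c_i.
Solving this 3x3 system gives c = (-3, -1, 2).
Check: -3f1 - f2 + 2f3 = [-3, -3, -1].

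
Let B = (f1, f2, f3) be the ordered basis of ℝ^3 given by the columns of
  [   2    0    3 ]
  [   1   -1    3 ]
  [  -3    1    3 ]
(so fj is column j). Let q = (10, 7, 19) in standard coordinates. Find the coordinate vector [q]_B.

(-1, 4, 4)

We seek scalars with c_1 f1 + ... + c_3 f3 = q; equivalently solve M c = q where the columns of M are f1, ..., f3.
Gaussian elimination on [M | q] yields c = (-1, 4, 4).
Check: -f1 + 4f2 + 4f3 = (10, 7, 19).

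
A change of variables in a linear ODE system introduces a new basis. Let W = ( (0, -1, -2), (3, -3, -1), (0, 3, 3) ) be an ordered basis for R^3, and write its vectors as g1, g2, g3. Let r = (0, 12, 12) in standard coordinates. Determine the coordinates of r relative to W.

(0, 0, 4)

[r]_W is the unique c with M c = r, where M has columns g1, ..., g3.
Row-reducing the augmented matrix [M | r] gives c = (0, 0, 4).
Check: 0·g1 + 0·g2 + 4g3 = (0, 12, 12).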